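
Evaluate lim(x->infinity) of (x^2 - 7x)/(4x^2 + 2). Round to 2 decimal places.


For limits at infinity with equal-degree polynomials,
we compare leading coefficients.
Numerator leading term: x^2
Denominator leading term: 4x^2
Divide both by x^2:
lim = (1 - 7/x) / (4 + 2/x^2)
As x -> infinity, the 1/x and 1/x^2 terms vanish:
= 1/4 = 0.25

0.25


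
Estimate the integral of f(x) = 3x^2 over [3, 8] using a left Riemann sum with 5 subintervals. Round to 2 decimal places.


Left Riemann sum uses left endpoints of each subinterval.
Interval: [3, 8], n = 5
dx = (8 - 3) / 5 = 1
Left endpoints: [3, 4, 5, 6, 7]
f values: [27, 48, 75, 108, 147]
Sum = dx * (sum of f values)
= 1 * 405
= 405 = 405.00

405.00


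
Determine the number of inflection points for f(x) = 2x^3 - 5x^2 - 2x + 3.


Inflection points occur where f''(x) = 0 and concavity changes.
f(x) = 2x^3 - 5x^2 - 2x + 3
f'(x) = 6x^2 - 10x - 2
f''(x) = 12x - 10
Set f''(x) = 0:
12x - 10 = 0
x = 10 / 12 = 5/6
Since f''(x) is linear (degree 1), it changes sign at this point.
Therefore there is exactly 1 inflection point.

1


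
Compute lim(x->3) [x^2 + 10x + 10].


Since polynomials are continuous, we use direct substitution.
lim(x->3) of x^2 + 10x + 10
= 1 * 3^2 + 10 * 3 + 10
= 9 + 30 + 10
= 49

49


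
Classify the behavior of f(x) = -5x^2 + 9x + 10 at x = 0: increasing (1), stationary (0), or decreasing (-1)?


Compute f'(x) to determine behavior:
f'(x) = -10x + 9
f'(0) = -10 * 0 + 9
= 0 + 9
= 9
Since f'(0) > 0, the function is increasing (1)

1


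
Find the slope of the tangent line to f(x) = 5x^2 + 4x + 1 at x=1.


The slope of the tangent line equals f'(x) at the point.
f(x) = 5x^2 + 4x + 1
f'(x) = 10x + 4
At x = 1:
f'(1) = 10 * 1 + 4
= 10 + 4
= 14

14


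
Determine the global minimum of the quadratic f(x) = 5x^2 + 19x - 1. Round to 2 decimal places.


For a quadratic f(x) = ax^2 + bx + c with a > 0, the minimum is at the vertex.
Vertex x-coordinate: x = -b/(2a)
x = -(19) / (2 * 5)
x = -19/10
Substitute back to find the minimum value:
f(-19/10) = 5 * (-19/10)^2 + 19 * (-19/10) - 1
= 361/20 - 361/10 - 1
= -381/20 = -19.05

-19.05


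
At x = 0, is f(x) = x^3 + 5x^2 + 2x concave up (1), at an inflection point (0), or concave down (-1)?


Concavity is determined by the sign of f''(x).
f(x) = x^3 + 5x^2 + 2x
f'(x) = 3x^2 + 10x + 2
f''(x) = 6x + 10
f''(0) = 6 * 0 + 10
= 0 + 10
= 10
Since f''(0) > 0, the function is concave up (1)

1


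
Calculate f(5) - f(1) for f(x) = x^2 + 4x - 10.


Net change = f(b) - f(a)
f(x) = x^2 + 4x - 10
Compute f(5):
f(5) = 1 * 5^2 + 4 * 5 - 10
= 25 + 20 - 10
= 35
Compute f(1):
f(1) = 1 * 1^2 + 4 * 1 - 10
= 1 + 4 - 10
= -5
Net change = 35 - (-5) = 40

40


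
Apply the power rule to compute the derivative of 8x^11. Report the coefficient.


We apply the power rule: d/dx [ax^n] = a*n * x^(n-1)
d/dx [8x^11]
= 8 * 11 * x^(11-1)
= 88x^10
The coefficient is 88

88


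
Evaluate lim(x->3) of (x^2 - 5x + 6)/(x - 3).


Direct substitution gives 0/0, so we factor the numerator.
Factor: (x^2 - 5x + 6) = (x - 3)(x - 2)
Cancel the common factor (x - 3):
(x^2 - 5x + 6)/(x - 3) = (x - 2)
Now substitute x = 3:
= (3) - (2) = 1

1


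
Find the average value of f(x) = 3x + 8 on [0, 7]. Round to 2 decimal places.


Average value = 1/(b-a) * integral from a to b of f(x) dx
First compute the integral of 3x + 8:
F(x) = (3/2)x^2 + 8x
F(7) = 3/2 * 49 + 8 * 7 = 259/2
F(0) = 3/2 * 0 + 8 * 0 = 0
Integral = 259/2 - 0 = 259/2
Average = (259/2) / (7 - 0) = (259/2) / 7
= 37/2 = 18.50

18.50


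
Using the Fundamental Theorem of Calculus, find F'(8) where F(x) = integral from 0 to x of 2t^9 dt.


By the Fundamental Theorem of Calculus (Part 1):
If F(x) = integral from 0 to x of f(t) dt, then F'(x) = f(x)
Here f(t) = 2t^9
So F'(x) = 2x^9
Evaluate at x = 8:
F'(8) = 2 * 8^9
= 2 * 134217728
= 268435456

268435456


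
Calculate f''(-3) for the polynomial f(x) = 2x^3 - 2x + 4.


First derivative:
f'(x) = 6x^2 - 2
Second derivative:
f''(x) = 12x
Substitute x = -3:
f''(-3) = 12 * (-3) + 0
= -36 + 0
= -36

-36


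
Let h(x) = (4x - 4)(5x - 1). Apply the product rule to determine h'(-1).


Let u(x) = 4x - 4 and v(x) = 5x - 1
u'(x) = 4
v'(x) = 5
Product rule: h'(x) = u'(x)*v(x) + u(x)*v'(x)
= 4 * (5x - 1) + (4x - 4) * 5
At x = -1:
u(-1) = 4 * (-1) - 4 = -8
v(-1) = 5 * (-1) - 1 = -6
h'(-1) = 4 * (-6) + (-8) * 5
= -24 - 40
= -64

-64


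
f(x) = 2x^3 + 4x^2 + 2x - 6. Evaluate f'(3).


Differentiate f(x) = 2x^3 + 4x^2 + 2x - 6 term by term:
f'(x) = 6x^2 + 8x + 2
Substitute x = 3:
f'(3) = 6 * 3^2 + 8 * 3 + 2
= 54 + 24 + 2
= 80

80


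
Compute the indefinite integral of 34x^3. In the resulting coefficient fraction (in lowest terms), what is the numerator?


Apply the power rule for integration:
integral of ax^n dx = a/(n+1) * x^(n+1) + C
integral of 34x^3 dx
= 34/4 * x^4 + C
= 17/2 * x^4 + C
The coefficient in lowest terms is 17/2, and its numerator is 17

17


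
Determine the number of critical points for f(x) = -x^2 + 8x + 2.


Find where f'(x) = 0:
f'(x) = -2x + 8
Set f'(x) = 0:
-2x + 8 = 0
x = -8 / (-2) = 4
This is a linear equation in x, so there is exactly one solution.
Number of critical points: 1

1


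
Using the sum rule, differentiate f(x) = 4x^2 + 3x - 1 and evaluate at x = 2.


Differentiate term by term using power and sum rules:
f(x) = 4x^2 + 3x - 1
f'(x) = 8x + 3
Substitute x = 2:
f'(2) = 8 * 2 + 3
= 16 + 3
= 19

19


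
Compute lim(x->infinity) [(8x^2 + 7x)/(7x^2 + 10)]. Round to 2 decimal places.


For limits at infinity with equal-degree polynomials,
we compare leading coefficients.
Numerator leading term: 8x^2
Denominator leading term: 7x^2
Divide both by x^2:
lim = (8 + 7/x) / (7 + 10/x^2)
As x -> infinity, the 1/x and 1/x^2 terms vanish:
= 8/7 ≈ 1.14

1.14


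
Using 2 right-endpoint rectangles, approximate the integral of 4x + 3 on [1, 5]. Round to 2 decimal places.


Right Riemann sum uses right endpoints of each subinterval.
Interval: [1, 5], n = 2
dx = (5 - 1) / 2 = 2
Right endpoints: [3, 5]
f values: [15, 23]
Sum = dx * (sum of f values)
= 2 * 38
= 76 = 76.00

76.00


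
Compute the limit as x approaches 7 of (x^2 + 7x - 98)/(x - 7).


Direct substitution gives 0/0, so we factor the numerator.
Factor: (x^2 + 7x - 98) = (x - 7)(x + 14)
Cancel the common factor (x - 7):
(x^2 + 7x - 98)/(x - 7) = (x + 14)
Now substitute x = 7:
= (7) - (-14) = 21

21


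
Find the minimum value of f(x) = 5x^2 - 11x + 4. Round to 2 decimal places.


For a quadratic f(x) = ax^2 + bx + c with a > 0, the minimum is at the vertex.
Vertex x-coordinate: x = -b/(2a)
x = -(-11) / (2 * 5)
x = 11/10
Substitute back to find the minimum value:
f(11/10) = 5 * (11/10)^2 - 11 * (11/10) + 4
= 121/20 - 121/10 + 4
= -41/20 = -2.05

-2.05


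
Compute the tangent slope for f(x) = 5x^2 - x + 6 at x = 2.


The slope of the tangent line equals f'(x) at the point.
f(x) = 5x^2 - x + 6
f'(x) = 10x - 1
At x = 2:
f'(2) = 10 * 2 - 1
= 20 - 1
= 19

19


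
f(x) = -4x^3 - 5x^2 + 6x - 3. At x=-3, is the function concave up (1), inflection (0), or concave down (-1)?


Concavity is determined by the sign of f''(x).
f(x) = -4x^3 - 5x^2 + 6x - 3
f'(x) = -12x^2 - 10x + 6
f''(x) = -24x - 10
f''(-3) = -24 * (-3) - 10
= 72 - 10
= 62
Since f''(-3) > 0, the function is concave up (1)

1


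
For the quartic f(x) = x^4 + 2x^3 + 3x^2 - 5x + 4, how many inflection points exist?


Inflection points occur where f''(x) = 0 and concavity changes.
f(x) = x^4 + 2x^3 + 3x^2 - 5x + 4
f'(x) = 4x^3 + 6x^2 + 6x - 5
f''(x) = 12x^2 + 12x + 6
This is a quadratic in x. Use the discriminant to count real roots.
Discriminant = (12)^2 - 4 * 12 * 6
= 144 - 288
= -144
Since discriminant < 0, f''(x) = 0 has no real solutions.
Number of inflection points: 0

0


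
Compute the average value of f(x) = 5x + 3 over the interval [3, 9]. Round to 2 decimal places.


Average value = 1/(b-a) * integral from a to b of f(x) dx
First compute the integral of 5x + 3:
F(x) = (5/2)x^2 + 3x
F(9) = 5/2 * 81 + 3 * 9 = 459/2
F(3) = 5/2 * 9 + 3 * 3 = 63/2
Integral = 459/2 - 63/2 = 198
Average = 198 / (9 - 3) = 198 / 6
= 33 = 33.00

33.00


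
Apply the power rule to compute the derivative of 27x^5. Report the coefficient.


We apply the power rule: d/dx [ax^n] = a*n * x^(n-1)
d/dx [27x^5]
= 27 * 5 * x^(5-1)
= 135x^4
The coefficient is 135

135


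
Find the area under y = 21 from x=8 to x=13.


The area under a constant function y = 21 is a rectangle.
Width = 13 - 8 = 5
Height = 21
Area = width * height
= 5 * 21
= 105

105


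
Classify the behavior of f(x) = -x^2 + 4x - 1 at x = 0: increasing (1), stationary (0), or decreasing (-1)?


Compute f'(x) to determine behavior:
f'(x) = -2x + 4
f'(0) = -2 * 0 + 4
= 0 + 4
= 4
Since f'(0) > 0, the function is increasing (1)

1


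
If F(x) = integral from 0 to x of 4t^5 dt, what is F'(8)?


By the Fundamental Theorem of Calculus (Part 1):
If F(x) = integral from 0 to x of f(t) dt, then F'(x) = f(x)
Here f(t) = 4t^5
So F'(x) = 4x^5
Evaluate at x = 8:
F'(8) = 4 * 8^5
= 4 * 32768
= 131072

131072


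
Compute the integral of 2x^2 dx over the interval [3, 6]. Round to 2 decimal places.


Find the antiderivative of 2x^2:
F(x) = 2/3 * x^3
Apply the Fundamental Theorem of Calculus:
F(6) - F(3)
= 2/3 * 6^3 - 2/3 * 3^3
= 2/3 * (216 - 27)
= 2/3 * 189
= 126 = 126.00

126.00


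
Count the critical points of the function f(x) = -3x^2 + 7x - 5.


Find where f'(x) = 0:
f'(x) = -6x + 7
Set f'(x) = 0:
-6x + 7 = 0
x = -7 / (-6) = 7/6
This is a linear equation in x, so there is exactly one solution.
Number of critical points: 1

1


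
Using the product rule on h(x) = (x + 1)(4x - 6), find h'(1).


Let u(x) = x + 1 and v(x) = 4x - 6
u'(x) = 1
v'(x) = 4
Product rule: h'(x) = u'(x)*v(x) + u(x)*v'(x)
= 1 * (4x - 6) + (x + 1) * 4
At x = 1:
u(1) = 1 * 1 + 1 = 2
v(1) = 4 * 1 - 6 = -2
h'(1) = 1 * (-2) + 2 * 4
= -2 + 8
= 6

6


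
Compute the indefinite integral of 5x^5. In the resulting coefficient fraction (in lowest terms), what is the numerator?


Apply the power rule for integration:
integral of ax^n dx = a/(n+1) * x^(n+1) + C
integral of 5x^5 dx
= 5/6 * x^6 + C
The coefficient in lowest terms is 5/6, and its numerator is 5

5


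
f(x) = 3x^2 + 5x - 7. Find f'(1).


Differentiate term by term using power and sum rules:
f(x) = 3x^2 + 5x - 7
f'(x) = 6x + 5
Substitute x = 1:
f'(1) = 6 * 1 + 5
= 6 + 5
= 11

11


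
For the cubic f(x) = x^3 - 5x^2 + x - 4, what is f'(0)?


Differentiate f(x) = x^3 - 5x^2 + x - 4 term by term:
f'(x) = 3x^2 - 10x + 1
Substitute x = 0:
f'(0) = 3 * 0^2 - 10 * 0 + 1
= 0 + 0 + 1
= 1

1


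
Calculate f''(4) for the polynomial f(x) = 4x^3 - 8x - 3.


First derivative:
f'(x) = 12x^2 - 8
Second derivative:
f''(x) = 24x
Substitute x = 4:
f''(4) = 24 * 4 + 0
= 96 + 0
= 96

96


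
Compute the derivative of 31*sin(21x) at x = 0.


Apply the chain rule to differentiate 31*sin(21x):
d/dx [31*sin(21x)]
= 31 * cos(21x) * d/dx(21x)
= 31 * 21 * cos(21x)
= 651 * cos(21x)
Evaluate at x = 0:
= 651 * cos(0)
= 651 * 1
= 651

651


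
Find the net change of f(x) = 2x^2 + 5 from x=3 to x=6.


Net change = f(b) - f(a)
f(x) = 2x^2 + 5
Compute f(6):
f(6) = 2 * 6^2 + 0 * 6 + 5
= 72 + 0 + 5
= 77
Compute f(3):
f(3) = 2 * 3^2 + 0 * 3 + 5
= 18 + 0 + 5
= 23
Net change = 77 - 23 = 54

54


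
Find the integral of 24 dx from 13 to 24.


The integral of a constant k over [a, b] equals k * (b - a).
integral from 13 to 24 of 24 dx
= 24 * (24 - 13)
= 24 * 11
= 264

264


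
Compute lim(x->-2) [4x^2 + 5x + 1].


Since polynomials are continuous, we use direct substitution.
lim(x->-2) of 4x^2 + 5x + 1
= 4 * (-2)^2 + 5 * (-2) + 1
= 16 - 10 + 1
= 7

7


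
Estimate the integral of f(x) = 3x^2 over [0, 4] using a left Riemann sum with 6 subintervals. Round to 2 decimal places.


Left Riemann sum uses left endpoints of each subinterval.
Interval: [0, 4], n = 6
dx = (4 - 0) / 6 = 2/3
Left endpoints: [0, 2/3, 4/3, 2, 8/3, 10/3]
f values: [0, 4/3, 16/3, 12, 64/3, 100/3]
Sum = dx * (sum of f values)
= 2/3 * 220/3
= 440/9 ≈ 48.89

48.89


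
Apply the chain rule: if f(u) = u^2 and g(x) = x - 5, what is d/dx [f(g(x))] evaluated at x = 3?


Using the chain rule: (f(g(x)))' = f'(g(x)) * g'(x)
First, find g(3):
g(3) = 1 * 3 - 5 = -2
Next, f'(u) = 2u
And g'(x) = 1
So f'(g(3)) * g'(3)
= 2 * (-2) * 1
= -4

-4


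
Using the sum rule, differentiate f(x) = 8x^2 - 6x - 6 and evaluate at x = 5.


Differentiate term by term using power and sum rules:
f(x) = 8x^2 - 6x - 6
f'(x) = 16x - 6
Substitute x = 5:
f'(5) = 16 * 5 - 6
= 80 - 6
= 74

74


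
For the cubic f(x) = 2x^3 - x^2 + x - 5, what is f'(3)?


Differentiate f(x) = 2x^3 - x^2 + x - 5 term by term:
f'(x) = 6x^2 - 2x + 1
Substitute x = 3:
f'(3) = 6 * 3^2 - 2 * 3 + 1
= 54 - 6 + 1
= 49

49


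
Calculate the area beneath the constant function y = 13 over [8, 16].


The area under a constant function y = 13 is a rectangle.
Width = 16 - 8 = 8
Height = 13
Area = width * height
= 8 * 13
= 104

104


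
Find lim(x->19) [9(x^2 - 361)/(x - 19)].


Direct substitution gives 0/0, so we factor the numerator.
Factor: 9(x^2 - 361) = 9 * (x - 19)(x + 19)
Cancel the common factor (x - 19):
9(x^2 - 361)/(x - 19) = 9 * (x + 19)
Now substitute x = 19:
= 9 * (19 + 19) = 342

342


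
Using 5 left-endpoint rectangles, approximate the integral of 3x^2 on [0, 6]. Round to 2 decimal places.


Left Riemann sum uses left endpoints of each subinterval.
Interval: [0, 6], n = 5
dx = (6 - 0) / 5 = 6/5
Left endpoints: [0, 6/5, 12/5, 18/5, 24/5]
f values: [0, 108/25, 432/25, 972/25, 1728/25]
Sum = dx * (sum of f values)
= 6/5 * 648/5
= 3888/25 = 155.52

155.52


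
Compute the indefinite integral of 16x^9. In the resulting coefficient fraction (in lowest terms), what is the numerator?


Apply the power rule for integration:
integral of ax^n dx = a/(n+1) * x^(n+1) + C
integral of 16x^9 dx
= 16/10 * x^10 + C
= 8/5 * x^10 + C
The coefficient in lowest terms is 8/5, and its numerator is 8

8


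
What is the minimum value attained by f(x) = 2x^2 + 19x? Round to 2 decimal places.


For a quadratic f(x) = ax^2 + bx + c with a > 0, the minimum is at the vertex.
Vertex x-coordinate: x = -b/(2a)
x = -(19) / (2 * 2)
x = -19/4
Substitute back to find the minimum value:
f(-19/4) = 2 * (-19/4)^2 + 19 * (-19/4) + 0
= 361/8 - 361/4 + 0
= -361/8 ≈ -45.13

-45.13


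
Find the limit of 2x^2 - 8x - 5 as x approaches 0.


Since polynomials are continuous, we use direct substitution.
lim(x->0) of 2x^2 - 8x - 5
= 2 * 0^2 - 8 * 0 - 5
= 0 + 0 - 5
= -5

-5


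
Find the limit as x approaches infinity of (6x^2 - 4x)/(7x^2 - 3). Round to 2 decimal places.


For limits at infinity with equal-degree polynomials,
we compare leading coefficients.
Numerator leading term: 6x^2
Denominator leading term: 7x^2
Divide both by x^2:
lim = (6 - 4/x) / (7 - 3/x^2)
As x -> infinity, the 1/x and 1/x^2 terms vanish:
= 6/7 ≈ 0.86

0.86


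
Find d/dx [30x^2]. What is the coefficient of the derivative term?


We apply the power rule: d/dx [ax^n] = a*n * x^(n-1)
d/dx [30x^2]
= 30 * 2 * x^(2-1)
= 60x
The coefficient is 60

60


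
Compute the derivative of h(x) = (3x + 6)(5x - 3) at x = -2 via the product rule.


Let u(x) = 3x + 6 and v(x) = 5x - 3
u'(x) = 3
v'(x) = 5
Product rule: h'(x) = u'(x)*v(x) + u(x)*v'(x)
= 3 * (5x - 3) + (3x + 6) * 5
At x = -2:
u(-2) = 3 * (-2) + 6 = 0
v(-2) = 5 * (-2) - 3 = -13
h'(-2) = 3 * (-13) + 0 * 5
= -39 + 0
= -39

-39


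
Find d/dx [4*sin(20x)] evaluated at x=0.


Apply the chain rule to differentiate 4*sin(20x):
d/dx [4*sin(20x)]
= 4 * cos(20x) * d/dx(20x)
= 4 * 20 * cos(20x)
= 80 * cos(20x)
Evaluate at x = 0:
= 80 * cos(0)
= 80 * 1
= 80

80


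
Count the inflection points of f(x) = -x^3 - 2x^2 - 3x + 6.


Inflection points occur where f''(x) = 0 and concavity changes.
f(x) = -x^3 - 2x^2 - 3x + 6
f'(x) = -3x^2 - 4x - 3
f''(x) = -6x - 4
Set f''(x) = 0:
-6x - 4 = 0
x = 4 / (-6) = -2/3
Since f''(x) is linear (degree 1), it changes sign at this point.
Therefore there is exactly 1 inflection point.

1


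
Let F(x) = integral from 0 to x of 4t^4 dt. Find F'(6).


By the Fundamental Theorem of Calculus (Part 1):
If F(x) = integral from 0 to x of f(t) dt, then F'(x) = f(x)
Here f(t) = 4t^4
So F'(x) = 4x^4
Evaluate at x = 6:
F'(6) = 4 * 6^4
= 4 * 1296
= 5184

5184


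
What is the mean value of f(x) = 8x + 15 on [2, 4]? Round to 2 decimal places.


Average value = 1/(b-a) * integral from a to b of f(x) dx
First compute the integral of 8x + 15:
F(x) = 4x^2 + 15x
F(4) = 4 * 16 + 15 * 4 = 124
F(2) = 4 * 4 + 15 * 2 = 46
Integral = 124 - 46 = 78
Average = 78 / (4 - 2) = 78 / 2
= 39 = 39.00

39.00


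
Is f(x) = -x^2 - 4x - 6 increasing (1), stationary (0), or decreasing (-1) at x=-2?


Compute f'(x) to determine behavior:
f'(x) = -2x - 4
f'(-2) = -2 * (-2) - 4
= 4 - 4
= 0
Since f'(-2) = 0, the function is stationary (0)

0


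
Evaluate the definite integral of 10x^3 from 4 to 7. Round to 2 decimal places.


Find the antiderivative of 10x^3:
F(x) = 10/4 * x^4
Apply the Fundamental Theorem of Calculus:
F(7) - F(4)
= 10/4 * 7^4 - 10/4 * 4^4
= 10/4 * (2401 - 256)
= 10/4 * 2145
= 10725/2 = 5362.50

5362.50


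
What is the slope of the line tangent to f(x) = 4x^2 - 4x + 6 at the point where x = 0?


The slope of the tangent line equals f'(x) at the point.
f(x) = 4x^2 - 4x + 6
f'(x) = 8x - 4
At x = 0:
f'(0) = 8 * 0 - 4
= 0 - 4
= -4

-4


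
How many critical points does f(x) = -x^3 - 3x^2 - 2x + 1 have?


Find where f'(x) = 0:
f(x) = -x^3 - 3x^2 - 2x + 1
f'(x) = -3x^2 - 6x - 2
This is a quadratic in x. Use the discriminant to count real roots.
Discriminant = (-6)^2 - 4 * (-3) * (-2)
= 36 - 24
= 12
Since discriminant > 0, f'(x) = 0 has 2 real solutions.
Number of critical points: 2

2


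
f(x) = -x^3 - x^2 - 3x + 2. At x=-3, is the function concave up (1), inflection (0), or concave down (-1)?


Concavity is determined by the sign of f''(x).
f(x) = -x^3 - x^2 - 3x + 2
f'(x) = -3x^2 - 2x - 3
f''(x) = -6x - 2
f''(-3) = -6 * (-3) - 2
= 18 - 2
= 16
Since f''(-3) > 0, the function is concave up (1)

1


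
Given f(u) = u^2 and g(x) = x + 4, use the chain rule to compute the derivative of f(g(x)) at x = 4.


Using the chain rule: (f(g(x)))' = f'(g(x)) * g'(x)
First, find g(4):
g(4) = 1 * 4 + 4 = 8
Next, f'(u) = 2u
And g'(x) = 1
So f'(g(4)) * g'(4)
= 2 * 8 * 1
= 16

16


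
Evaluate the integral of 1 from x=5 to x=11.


The integral of a constant k over [a, b] equals k * (b - a).
integral from 5 to 11 of 1 dx
= 1 * (11 - 5)
= 1 * 6
= 6

6


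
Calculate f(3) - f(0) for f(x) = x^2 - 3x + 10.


Net change = f(b) - f(a)
f(x) = x^2 - 3x + 10
Compute f(3):
f(3) = 1 * 3^2 - 3 * 3 + 10
= 9 - 9 + 10
= 10
Compute f(0):
f(0) = 1 * 0^2 - 3 * 0 + 10
= 0 + 0 + 10
= 10
Net change = 10 - 10 = 0

0


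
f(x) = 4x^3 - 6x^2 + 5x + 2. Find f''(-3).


First derivative:
f'(x) = 12x^2 - 12x + 5
Second derivative:
f''(x) = 24x - 12
Substitute x = -3:
f''(-3) = 24 * (-3) - 12
= -72 - 12
= -84

-84


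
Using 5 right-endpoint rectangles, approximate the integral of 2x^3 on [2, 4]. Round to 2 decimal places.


Right Riemann sum uses right endpoints of each subinterval.
Interval: [2, 4], n = 5
dx = (4 - 2) / 5 = 2/5
Right endpoints: [12/5, 14/5, 16/5, 18/5, 4]
f values: [3456/125, 5488/125, 8192/125, 11664/125, 128]
Sum = dx * (sum of f values)
= 2/5 * 1792/5
= 3584/25 = 143.36

143.36


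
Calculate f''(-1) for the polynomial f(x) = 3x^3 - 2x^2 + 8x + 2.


First derivative:
f'(x) = 9x^2 - 4x + 8
Second derivative:
f''(x) = 18x - 4
Substitute x = -1:
f''(-1) = 18 * (-1) - 4
= -18 - 4
= -22

-22


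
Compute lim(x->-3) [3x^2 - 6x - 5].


Since polynomials are continuous, we use direct substitution.
lim(x->-3) of 3x^2 - 6x - 5
= 3 * (-3)^2 - 6 * (-3) - 5
= 27 + 18 - 5
= 40

40


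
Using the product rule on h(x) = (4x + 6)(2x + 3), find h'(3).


Let u(x) = 4x + 6 and v(x) = 2x + 3
u'(x) = 4
v'(x) = 2
Product rule: h'(x) = u'(x)*v(x) + u(x)*v'(x)
= 4 * (2x + 3) + (4x + 6) * 2
At x = 3:
u(3) = 4 * 3 + 6 = 18
v(3) = 2 * 3 + 3 = 9
h'(3) = 4 * 9 + 18 * 2
= 36 + 36
= 72

72


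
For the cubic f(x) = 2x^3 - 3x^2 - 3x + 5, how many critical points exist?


Find where f'(x) = 0:
f(x) = 2x^3 - 3x^2 - 3x + 5
f'(x) = 6x^2 - 6x - 3
This is a quadratic in x. Use the discriminant to count real roots.
Discriminant = (-6)^2 - 4 * 6 * (-3)
= 36 - (-72)
= 108
Since discriminant > 0, f'(x) = 0 has 2 real solutions.
Number of critical points: 2

2


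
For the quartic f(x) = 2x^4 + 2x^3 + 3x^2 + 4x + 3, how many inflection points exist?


Inflection points occur where f''(x) = 0 and concavity changes.
f(x) = 2x^4 + 2x^3 + 3x^2 + 4x + 3
f'(x) = 8x^3 + 6x^2 + 6x + 4
f''(x) = 24x^2 + 12x + 6
This is a quadratic in x. Use the discriminant to count real roots.
Discriminant = (12)^2 - 4 * 24 * 6
= 144 - 576
= -432
Since discriminant < 0, f''(x) = 0 has no real solutions.
Number of inflection points: 0

0


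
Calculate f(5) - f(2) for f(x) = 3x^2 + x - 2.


Net change = f(b) - f(a)
f(x) = 3x^2 + x - 2
Compute f(5):
f(5) = 3 * 5^2 + 1 * 5 - 2
= 75 + 5 - 2
= 78
Compute f(2):
f(2) = 3 * 2^2 + 1 * 2 - 2
= 12 + 2 - 2
= 12
Net change = 78 - 12 = 66

66


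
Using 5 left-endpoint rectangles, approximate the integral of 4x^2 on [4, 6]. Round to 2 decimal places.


Left Riemann sum uses left endpoints of each subinterval.
Interval: [4, 6], n = 5
dx = (6 - 4) / 5 = 2/5
Left endpoints: [4, 22/5, 24/5, 26/5, 28/5]
f values: [64, 1936/25, 2304/25, 2704/25, 3136/25]
Sum = dx * (sum of f values)
= 2/5 * 2336/5
= 4672/25 = 186.88

186.88


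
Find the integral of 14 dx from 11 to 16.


The integral of a constant k over [a, b] equals k * (b - a).
integral from 11 to 16 of 14 dx
= 14 * (16 - 11)
= 14 * 5
= 70

70


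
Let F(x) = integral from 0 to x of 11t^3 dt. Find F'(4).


By the Fundamental Theorem of Calculus (Part 1):
If F(x) = integral from 0 to x of f(t) dt, then F'(x) = f(x)
Here f(t) = 11t^3
So F'(x) = 11x^3
Evaluate at x = 4:
F'(4) = 11 * 4^3
= 11 * 64
= 704

704


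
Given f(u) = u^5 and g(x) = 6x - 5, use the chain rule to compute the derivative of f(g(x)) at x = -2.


Using the chain rule: (f(g(x)))' = f'(g(x)) * g'(x)
First, find g(-2):
g(-2) = 6 * (-2) - 5 = -17
Next, f'(u) = 5u^4
And g'(x) = 6
So f'(g(-2)) * g'(-2)
= 5 * (-17)^4 * 6
= 5 * 83521 * 6
= 2505630

2505630


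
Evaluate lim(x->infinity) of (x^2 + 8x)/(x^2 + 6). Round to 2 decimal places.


For limits at infinity with equal-degree polynomials,
we compare leading coefficients.
Numerator leading term: x^2
Denominator leading term: x^2
Divide both by x^2:
lim = (1 + 8/x) / (1 + 6/x^2)
As x -> infinity, the 1/x and 1/x^2 terms vanish:
= 1/1 = 1 = 1.00

1.00


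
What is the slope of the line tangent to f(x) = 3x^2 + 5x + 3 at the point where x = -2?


The slope of the tangent line equals f'(x) at the point.
f(x) = 3x^2 + 5x + 3
f'(x) = 6x + 5
At x = -2:
f'(-2) = 6 * (-2) + 5
= -12 + 5
= -7

-7


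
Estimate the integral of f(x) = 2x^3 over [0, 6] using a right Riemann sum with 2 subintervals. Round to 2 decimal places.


Right Riemann sum uses right endpoints of each subinterval.
Interval: [0, 6], n = 2
dx = (6 - 0) / 2 = 3
Right endpoints: [3, 6]
f values: [54, 432]
Sum = dx * (sum of f values)
= 3 * 486
= 1458 = 1458.00

1458.00


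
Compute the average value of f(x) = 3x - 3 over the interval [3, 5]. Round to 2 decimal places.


Average value = 1/(b-a) * integral from a to b of f(x) dx
First compute the integral of 3x - 3:
F(x) = (3/2)x^2 - 3x
F(5) = 3/2 * 25 - 3 * 5 = 45/2
F(3) = 3/2 * 9 - 3 * 3 = 9/2
Integral = 45/2 - 9/2 = 18
Average = 18 / (5 - 3) = 18 / 2
= 9 = 9.00

9.00


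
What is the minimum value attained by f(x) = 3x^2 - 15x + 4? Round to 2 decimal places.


For a quadratic f(x) = ax^2 + bx + c with a > 0, the minimum is at the vertex.
Vertex x-coordinate: x = -b/(2a)
x = -(-15) / (2 * 3)
x = 15/6 = 5/2
Substitute back to find the minimum value:
f(5/2) = 3 * (5/2)^2 - 15 * (5/2) + 4
= 75/4 - 75/2 + 4
= -59/4 = -14.75

-14.75


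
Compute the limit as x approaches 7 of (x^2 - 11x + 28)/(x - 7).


Direct substitution gives 0/0, so we factor the numerator.
Factor: (x^2 - 11x + 28) = (x - 7)(x - 4)
Cancel the common factor (x - 7):
(x^2 - 11x + 28)/(x - 7) = (x - 4)
Now substitute x = 7:
= (7) - (4) = 3

3


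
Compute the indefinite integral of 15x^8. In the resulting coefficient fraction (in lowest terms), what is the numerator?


Apply the power rule for integration:
integral of ax^n dx = a/(n+1) * x^(n+1) + C
integral of 15x^8 dx
= 15/9 * x^9 + C
= 5/3 * x^9 + C
The coefficient in lowest terms is 5/3, and its numerator is 5

5


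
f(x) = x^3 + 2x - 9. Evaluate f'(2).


Differentiate f(x) = x^3 + 2x - 9 term by term:
f'(x) = 3x^2 + 2
Substitute x = 2:
f'(2) = 3 * 2^2 + 0 * 2 + 2
= 12 + 0 + 2
= 14

14


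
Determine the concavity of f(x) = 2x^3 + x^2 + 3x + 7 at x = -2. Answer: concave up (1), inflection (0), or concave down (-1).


Concavity is determined by the sign of f''(x).
f(x) = 2x^3 + x^2 + 3x + 7
f'(x) = 6x^2 + 2x + 3
f''(x) = 12x + 2
f''(-2) = 12 * (-2) + 2
= -24 + 2
= -22
Since f''(-2) < 0, the function is concave down (-1)

-1


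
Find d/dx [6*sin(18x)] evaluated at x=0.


Apply the chain rule to differentiate 6*sin(18x):
d/dx [6*sin(18x)]
= 6 * cos(18x) * d/dx(18x)
= 6 * 18 * cos(18x)
= 108 * cos(18x)
Evaluate at x = 0:
= 108 * cos(0)
= 108 * 1
= 108

108


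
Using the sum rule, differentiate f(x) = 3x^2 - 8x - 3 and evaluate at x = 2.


Differentiate term by term using power and sum rules:
f(x) = 3x^2 - 8x - 3
f'(x) = 6x - 8
Substitute x = 2:
f'(2) = 6 * 2 - 8
= 12 - 8
= 4

4


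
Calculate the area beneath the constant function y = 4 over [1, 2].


The area under a constant function y = 4 is a rectangle.
Width = 2 - 1 = 1
Height = 4
Area = width * height
= 1 * 4
= 4

4


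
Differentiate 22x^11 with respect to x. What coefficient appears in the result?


We apply the power rule: d/dx [ax^n] = a*n * x^(n-1)
d/dx [22x^11]
= 22 * 11 * x^(11-1)
= 242x^10
The coefficient is 242

242


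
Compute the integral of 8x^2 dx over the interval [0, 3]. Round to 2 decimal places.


Find the antiderivative of 8x^2:
F(x) = 8/3 * x^3
Apply the Fundamental Theorem of Calculus:
F(3) - F(0)
= 8/3 * 3^3 - 8/3 * 0^3
= 8/3 * (27 - 0)
= 8/3 * 27
= 72 = 72.00

72.00


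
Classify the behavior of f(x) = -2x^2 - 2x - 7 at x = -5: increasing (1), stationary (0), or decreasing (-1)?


Compute f'(x) to determine behavior:
f'(x) = -4x - 2
f'(-5) = -4 * (-5) - 2
= 20 - 2
= 18
Since f'(-5) > 0, the function is increasing (1)

1


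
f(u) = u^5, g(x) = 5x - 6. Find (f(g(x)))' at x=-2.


Using the chain rule: (f(g(x)))' = f'(g(x)) * g'(x)
First, find g(-2):
g(-2) = 5 * (-2) - 6 = -16
Next, f'(u) = 5u^4
And g'(x) = 5
So f'(g(-2)) * g'(-2)
= 5 * (-16)^4 * 5
= 5 * 65536 * 5
= 1638400

1638400


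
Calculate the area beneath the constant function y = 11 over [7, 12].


The area under a constant function y = 11 is a rectangle.
Width = 12 - 7 = 5
Height = 11
Area = width * height
= 5 * 11
= 55

55


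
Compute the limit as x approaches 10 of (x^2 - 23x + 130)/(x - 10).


Direct substitution gives 0/0, so we factor the numerator.
Factor: (x^2 - 23x + 130) = (x - 10)(x - 13)
Cancel the common factor (x - 10):
(x^2 - 23x + 130)/(x - 10) = (x - 13)
Now substitute x = 10:
= (10) - (13) = -3

-3


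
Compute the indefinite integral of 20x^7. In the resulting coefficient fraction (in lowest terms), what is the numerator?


Apply the power rule for integration:
integral of ax^n dx = a/(n+1) * x^(n+1) + C
integral of 20x^7 dx
= 20/8 * x^8 + C
= 5/2 * x^8 + C
The coefficient in lowest terms is 5/2, and its numerator is 5

5


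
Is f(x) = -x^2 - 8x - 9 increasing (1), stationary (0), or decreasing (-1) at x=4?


Compute f'(x) to determine behavior:
f'(x) = -2x - 8
f'(4) = -2 * 4 - 8
= -8 - 8
= -16
Since f'(4) < 0, the function is decreasing (-1)

-1


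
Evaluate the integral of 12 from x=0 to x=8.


The integral of a constant k over [a, b] equals k * (b - a).
integral from 0 to 8 of 12 dx
= 12 * (8 - 0)
= 12 * 8
= 96

96


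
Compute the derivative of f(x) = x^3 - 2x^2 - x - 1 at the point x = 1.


Differentiate f(x) = x^3 - 2x^2 - x - 1 term by term:
f'(x) = 3x^2 - 4x - 1
Substitute x = 1:
f'(1) = 3 * 1^2 - 4 * 1 - 1
= 3 - 4 - 1
= -2

-2


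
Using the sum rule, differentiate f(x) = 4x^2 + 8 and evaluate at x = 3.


Differentiate term by term using power and sum rules:
f(x) = 4x^2 + 8
f'(x) = 8x
Substitute x = 3:
f'(3) = 8 * 3 + 0
= 24 + 0
= 24

24


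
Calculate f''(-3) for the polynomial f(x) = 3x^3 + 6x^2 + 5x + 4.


First derivative:
f'(x) = 9x^2 + 12x + 5
Second derivative:
f''(x) = 18x + 12
Substitute x = -3:
f''(-3) = 18 * (-3) + 12
= -54 + 12
= -42

-42


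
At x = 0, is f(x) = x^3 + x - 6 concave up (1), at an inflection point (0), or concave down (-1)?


Concavity is determined by the sign of f''(x).
f(x) = x^3 + x - 6
f'(x) = 3x^2 + 1
f''(x) = 6x
f''(0) = 6 * 0 + 0
= 0 + 0
= 0
f''(0) = 0, and f''(x) is linear with nonzero slope 6, so f'' changes sign at x = 0. Hence the function is at an inflection point (0)

0


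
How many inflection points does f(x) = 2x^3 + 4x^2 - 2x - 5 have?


Inflection points occur where f''(x) = 0 and concavity changes.
f(x) = 2x^3 + 4x^2 - 2x - 5
f'(x) = 6x^2 + 8x - 2
f''(x) = 12x + 8
Set f''(x) = 0:
12x + 8 = 0
x = -8 / 12 = -2/3
Since f''(x) is linear (degree 1), it changes sign at this point.
Therefore there is exactly 1 inflection point.

1


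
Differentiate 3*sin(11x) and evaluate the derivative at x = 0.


Apply the chain rule to differentiate 3*sin(11x):
d/dx [3*sin(11x)]
= 3 * cos(11x) * d/dx(11x)
= 3 * 11 * cos(11x)
= 33 * cos(11x)
Evaluate at x = 0:
= 33 * cos(0)
= 33 * 1
= 33

33


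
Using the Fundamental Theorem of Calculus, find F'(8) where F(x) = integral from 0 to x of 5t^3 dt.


By the Fundamental Theorem of Calculus (Part 1):
If F(x) = integral from 0 to x of f(t) dt, then F'(x) = f(x)
Here f(t) = 5t^3
So F'(x) = 5x^3
Evaluate at x = 8:
F'(8) = 5 * 8^3
= 5 * 512
= 2560

2560


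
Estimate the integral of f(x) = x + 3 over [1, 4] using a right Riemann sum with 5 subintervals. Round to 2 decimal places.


Right Riemann sum uses right endpoints of each subinterval.
Interval: [1, 4], n = 5
dx = (4 - 1) / 5 = 3/5
Right endpoints: [8/5, 11/5, 14/5, 17/5, 4]
f values: [23/5, 26/5, 29/5, 32/5, 7]
Sum = dx * (sum of f values)
= 3/5 * 29
= 87/5 = 17.40

17.40


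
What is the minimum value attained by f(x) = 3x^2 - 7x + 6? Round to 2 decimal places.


For a quadratic f(x) = ax^2 + bx + c with a > 0, the minimum is at the vertex.
Vertex x-coordinate: x = -b/(2a)
x = -(-7) / (2 * 3)
x = 7/6
Substitute back to find the minimum value:
f(7/6) = 3 * (7/6)^2 - 7 * (7/6) + 6
= 49/12 - 49/6 + 6
= 23/12 ≈ 1.92

1.92


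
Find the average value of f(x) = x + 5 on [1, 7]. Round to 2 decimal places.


Average value = 1/(b-a) * integral from a to b of f(x) dx
First compute the integral of x + 5:
F(x) = (1/2)x^2 + 5x
F(7) = 1/2 * 49 + 5 * 7 = 119/2
F(1) = 1/2 * 1 + 5 * 1 = 11/2
Integral = 119/2 - 11/2 = 54
Average = 54 / (7 - 1) = 54 / 6
= 9 = 9.00

9.00


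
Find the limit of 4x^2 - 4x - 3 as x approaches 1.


Since polynomials are continuous, we use direct substitution.
lim(x->1) of 4x^2 - 4x - 3
= 4 * 1^2 - 4 * 1 - 3
= 4 - 4 - 3
= -3

-3


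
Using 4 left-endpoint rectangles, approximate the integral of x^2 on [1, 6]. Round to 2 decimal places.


Left Riemann sum uses left endpoints of each subinterval.
Interval: [1, 6], n = 4
dx = (6 - 1) / 4 = 5/4
Left endpoints: [1, 9/4, 7/2, 19/4]
f values: [1, 81/16, 49/4, 361/16]
Sum = dx * (sum of f values)
= 5/4 * 327/8
= 1635/32 ≈ 51.09

51.09


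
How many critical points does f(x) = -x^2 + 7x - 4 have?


Find where f'(x) = 0:
f'(x) = -2x + 7
Set f'(x) = 0:
-2x + 7 = 0
x = -7 / (-2) = 7/2
This is a linear equation in x, so there is exactly one solution.
Number of critical points: 1

1


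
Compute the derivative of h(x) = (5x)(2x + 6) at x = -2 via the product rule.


Let u(x) = 5x and v(x) = 2x + 6
u'(x) = 5
v'(x) = 2
Product rule: h'(x) = u'(x)*v(x) + u(x)*v'(x)
= 5 * (2x + 6) + (5x) * 2
At x = -2:
u(-2) = 5 * (-2) + 0 = -10
v(-2) = 2 * (-2) + 6 = 2
h'(-2) = 5 * 2 + (-10) * 2
= 10 - 20
= -10

-10


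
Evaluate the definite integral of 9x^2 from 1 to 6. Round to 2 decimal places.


Find the antiderivative of 9x^2:
F(x) = 9/3 * x^3
Apply the Fundamental Theorem of Calculus:
F(6) - F(1)
= 9/3 * 6^3 - 9/3 * 1^3
= 9/3 * (216 - 1)
= 9/3 * 215
= 645 = 645.00

645.00


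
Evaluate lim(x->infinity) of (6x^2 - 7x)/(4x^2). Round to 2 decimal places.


For limits at infinity with equal-degree polynomials,
we compare leading coefficients.
Numerator leading term: 6x^2
Denominator leading term: 4x^2
Divide both by x^2:
lim = (6 - 7/x) / (4)
As x -> infinity, the 1/x and 1/x^2 terms vanish:
= 6/4 = 3/2 = 1.50

1.50


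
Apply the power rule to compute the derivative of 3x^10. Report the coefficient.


We apply the power rule: d/dx [ax^n] = a*n * x^(n-1)
d/dx [3x^10]
= 3 * 10 * x^(10-1)
= 30x^9
The coefficient is 30

30


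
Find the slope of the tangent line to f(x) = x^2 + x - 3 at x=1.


The slope of the tangent line equals f'(x) at the point.
f(x) = x^2 + x - 3
f'(x) = 2x + 1
At x = 1:
f'(1) = 2 * 1 + 1
= 2 + 1
= 3

3


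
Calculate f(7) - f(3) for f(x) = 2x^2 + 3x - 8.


Net change = f(b) - f(a)
f(x) = 2x^2 + 3x - 8
Compute f(7):
f(7) = 2 * 7^2 + 3 * 7 - 8
= 98 + 21 - 8
= 111
Compute f(3):
f(3) = 2 * 3^2 + 3 * 3 - 8
= 18 + 9 - 8
= 19
Net change = 111 - 19 = 92

92


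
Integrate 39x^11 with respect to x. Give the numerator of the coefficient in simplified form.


Apply the power rule for integration:
integral of ax^n dx = a/(n+1) * x^(n+1) + C
integral of 39x^11 dx
= 39/12 * x^12 + C
= 13/4 * x^12 + C
The coefficient in lowest terms is 13/4, and its numerator is 13

13


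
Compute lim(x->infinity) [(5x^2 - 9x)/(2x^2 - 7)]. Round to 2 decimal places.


For limits at infinity with equal-degree polynomials,
we compare leading coefficients.
Numerator leading term: 5x^2
Denominator leading term: 2x^2
Divide both by x^2:
lim = (5 - 9/x) / (2 - 7/x^2)
As x -> infinity, the 1/x and 1/x^2 terms vanish:
= 5/2 = 2.50

2.50


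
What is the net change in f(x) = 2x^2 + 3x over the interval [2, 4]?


Net change = f(b) - f(a)
f(x) = 2x^2 + 3x
Compute f(4):
f(4) = 2 * 4^2 + 3 * 4 + 0
= 32 + 12 + 0
= 44
Compute f(2):
f(2) = 2 * 2^2 + 3 * 2 + 0
= 8 + 6 + 0
= 14
Net change = 44 - 14 = 30

30


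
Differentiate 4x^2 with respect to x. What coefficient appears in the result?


We apply the power rule: d/dx [ax^n] = a*n * x^(n-1)
d/dx [4x^2]
= 4 * 2 * x^(2-1)
= 8x
The coefficient is 8

8


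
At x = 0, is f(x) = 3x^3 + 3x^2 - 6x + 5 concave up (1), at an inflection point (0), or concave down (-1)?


Concavity is determined by the sign of f''(x).
f(x) = 3x^3 + 3x^2 - 6x + 5
f'(x) = 9x^2 + 6x - 6
f''(x) = 18x + 6
f''(0) = 18 * 0 + 6
= 0 + 6
= 6
Since f''(0) > 0, the function is concave up (1)

1


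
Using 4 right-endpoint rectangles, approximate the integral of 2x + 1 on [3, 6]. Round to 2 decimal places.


Right Riemann sum uses right endpoints of each subinterval.
Interval: [3, 6], n = 4
dx = (6 - 3) / 4 = 3/4
Right endpoints: [15/4, 9/2, 21/4, 6]
f values: [17/2, 10, 23/2, 13]
Sum = dx * (sum of f values)
= 3/4 * 43
= 129/4 = 32.25

32.25


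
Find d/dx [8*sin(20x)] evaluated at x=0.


Apply the chain rule to differentiate 8*sin(20x):
d/dx [8*sin(20x)]
= 8 * cos(20x) * d/dx(20x)
= 8 * 20 * cos(20x)
= 160 * cos(20x)
Evaluate at x = 0:
= 160 * cos(0)
= 160 * 1
= 160

160


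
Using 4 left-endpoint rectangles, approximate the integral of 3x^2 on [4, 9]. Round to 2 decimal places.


Left Riemann sum uses left endpoints of each subinterval.
Interval: [4, 9], n = 4
dx = (9 - 4) / 4 = 5/4
Left endpoints: [4, 21/4, 13/2, 31/4]
f values: [48, 1323/16, 507/4, 2883/16]
Sum = dx * (sum of f values)
= 5/4 * 3501/8
= 17505/32 ≈ 547.03

547.03


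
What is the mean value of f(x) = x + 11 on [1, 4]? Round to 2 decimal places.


Average value = 1/(b-a) * integral from a to b of f(x) dx
First compute the integral of x + 11:
F(x) = (1/2)x^2 + 11x
F(4) = 1/2 * 16 + 11 * 4 = 52
F(1) = 1/2 * 1 + 11 * 1 = 23/2
Integral = 52 - 23/2 = 81/2
Average = (81/2) / (4 - 1) = (81/2) / 3
= 27/2 = 13.50

13.50


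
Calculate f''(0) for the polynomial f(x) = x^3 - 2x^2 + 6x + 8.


First derivative:
f'(x) = 3x^2 - 4x + 6
Second derivative:
f''(x) = 6x - 4
Substitute x = 0:
f''(0) = 6 * 0 - 4
= 0 - 4
= -4

-4


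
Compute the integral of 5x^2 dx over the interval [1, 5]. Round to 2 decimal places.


Find the antiderivative of 5x^2:
F(x) = 5/3 * x^3
Apply the Fundamental Theorem of Calculus:
F(5) - F(1)
= 5/3 * 5^3 - 5/3 * 1^3
= 5/3 * (125 - 1)
= 5/3 * 124
= 620/3 ≈ 206.67

206.67


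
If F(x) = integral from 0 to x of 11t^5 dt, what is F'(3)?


By the Fundamental Theorem of Calculus (Part 1):
If F(x) = integral from 0 to x of f(t) dt, then F'(x) = f(x)
Here f(t) = 11t^5
So F'(x) = 11x^5
Evaluate at x = 3:
F'(3) = 11 * 3^5
= 11 * 243
= 2673

2673


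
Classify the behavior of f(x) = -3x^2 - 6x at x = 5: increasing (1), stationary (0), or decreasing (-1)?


Compute f'(x) to determine behavior:
f'(x) = -6x - 6
f'(5) = -6 * 5 - 6
= -30 - 6
= -36
Since f'(5) < 0, the function is decreasing (-1)

-1


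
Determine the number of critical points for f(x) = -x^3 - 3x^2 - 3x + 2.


Find where f'(x) = 0:
f(x) = -x^3 - 3x^2 - 3x + 2
f'(x) = -3x^2 - 6x - 3
This is a quadratic in x. Use the discriminant to count real roots.
Discriminant = (-6)^2 - 4 * (-3) * (-3)
= 36 - 36
= 0
Since discriminant = 0, f'(x) = 0 has exactly 1 real solution.
Number of critical points: 1

1


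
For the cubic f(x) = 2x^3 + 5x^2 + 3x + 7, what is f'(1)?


Differentiate f(x) = 2x^3 + 5x^2 + 3x + 7 term by term:
f'(x) = 6x^2 + 10x + 3
Substitute x = 1:
f'(1) = 6 * 1^2 + 10 * 1 + 3
= 6 + 10 + 3
= 19

19


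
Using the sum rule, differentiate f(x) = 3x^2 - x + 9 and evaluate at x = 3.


Differentiate term by term using power and sum rules:
f(x) = 3x^2 - x + 9
f'(x) = 6x - 1
Substitute x = 3:
f'(3) = 6 * 3 - 1
= 18 - 1
= 17

17


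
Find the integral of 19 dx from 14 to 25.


The integral of a constant k over [a, b] equals k * (b - a).
integral from 14 to 25 of 19 dx
= 19 * (25 - 14)
= 19 * 11
= 209

209


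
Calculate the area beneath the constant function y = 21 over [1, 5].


The area under a constant function y = 21 is a rectangle.
Width = 5 - 1 = 4
Height = 21
Area = width * height
= 4 * 21
= 84

84


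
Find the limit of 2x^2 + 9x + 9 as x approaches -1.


Since polynomials are continuous, we use direct substitution.
lim(x->-1) of 2x^2 + 9x + 9
= 2 * (-1)^2 + 9 * (-1) + 9
= 2 - 9 + 9
= 2

2


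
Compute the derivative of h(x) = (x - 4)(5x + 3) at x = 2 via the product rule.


Let u(x) = x - 4 and v(x) = 5x + 3
u'(x) = 1
v'(x) = 5
Product rule: h'(x) = u'(x)*v(x) + u(x)*v'(x)
= 1 * (5x + 3) + (x - 4) * 5
At x = 2:
u(2) = 1 * 2 - 4 = -2
v(2) = 5 * 2 + 3 = 13
h'(2) = 1 * 13 + (-2) * 5
= 13 - 10
= 3

3


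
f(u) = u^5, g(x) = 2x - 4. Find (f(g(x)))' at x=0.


Using the chain rule: (f(g(x)))' = f'(g(x)) * g'(x)
First, find g(0):
g(0) = 2 * 0 - 4 = -4
Next, f'(u) = 5u^4
And g'(x) = 2
So f'(g(0)) * g'(0)
= 5 * (-4)^4 * 2
= 5 * 256 * 2
= 2560

2560


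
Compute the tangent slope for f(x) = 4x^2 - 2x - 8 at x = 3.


The slope of the tangent line equals f'(x) at the point.
f(x) = 4x^2 - 2x - 8
f'(x) = 8x - 2
At x = 3:
f'(3) = 8 * 3 - 2
= 24 - 2
= 22

22


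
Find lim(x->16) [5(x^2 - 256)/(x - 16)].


Direct substitution gives 0/0, so we factor the numerator.
Factor: 5(x^2 - 256) = 5 * (x - 16)(x + 16)
Cancel the common factor (x - 16):
5(x^2 - 256)/(x - 16) = 5 * (x + 16)
Now substitute x = 16:
= 5 * (16 + 16) = 160

160
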